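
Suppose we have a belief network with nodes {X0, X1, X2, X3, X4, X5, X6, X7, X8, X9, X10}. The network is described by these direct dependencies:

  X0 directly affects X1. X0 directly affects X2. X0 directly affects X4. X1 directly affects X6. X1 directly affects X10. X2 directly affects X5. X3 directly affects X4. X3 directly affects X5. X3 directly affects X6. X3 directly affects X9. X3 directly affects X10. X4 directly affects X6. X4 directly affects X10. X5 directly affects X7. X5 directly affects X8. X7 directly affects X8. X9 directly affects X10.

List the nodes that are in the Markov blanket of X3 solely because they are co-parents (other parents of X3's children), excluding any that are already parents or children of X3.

{X0, X1, X2}

Children of X3: X4, X5, X6, X9, X10.
  X4's other parent is X0.
  parents(X5) \ {X3} = {X2}.
  X6 also has parents X1, X4.
  X9 has no other parent.
  X10's other parents are X1, X4, X9.
Excluding nodes already adjacent to X3 (X4, X5, X6, X9, X10), the co-parent-only contribution is {X0, X1, X2}.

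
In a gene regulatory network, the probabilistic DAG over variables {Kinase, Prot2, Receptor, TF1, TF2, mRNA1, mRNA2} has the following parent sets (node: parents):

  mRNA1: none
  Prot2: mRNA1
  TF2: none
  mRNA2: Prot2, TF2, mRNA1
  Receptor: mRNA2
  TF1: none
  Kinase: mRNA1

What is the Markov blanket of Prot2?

Prot2's parents: mRNA1.
Prot2 has child mRNA2.
For each child, the remaining parents (spouses of Prot2):
  parents(mRNA2) \ {Prot2} = {TF2, mRNA1}.
So the Markov blanket of Prot2 is {TF2, mRNA1, mRNA2}.

{TF2, mRNA1, mRNA2}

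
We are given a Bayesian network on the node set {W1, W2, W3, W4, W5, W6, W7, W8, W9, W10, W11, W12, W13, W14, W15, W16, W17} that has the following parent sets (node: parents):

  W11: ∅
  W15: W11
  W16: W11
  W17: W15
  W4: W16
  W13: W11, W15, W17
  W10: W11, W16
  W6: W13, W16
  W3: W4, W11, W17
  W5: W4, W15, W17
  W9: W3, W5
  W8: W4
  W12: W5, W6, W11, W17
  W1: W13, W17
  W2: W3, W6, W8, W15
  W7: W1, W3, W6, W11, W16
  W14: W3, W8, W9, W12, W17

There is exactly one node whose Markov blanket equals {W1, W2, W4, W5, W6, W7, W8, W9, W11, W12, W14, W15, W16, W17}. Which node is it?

W3

The target node must have every member of {W1, W2, W4, W5, W6, W7, W8, W9, W11, W12, W14, W15, W16, W17} as a parent, child, or co-parent, and no others.
Parents of W3: W4, W11, W17; children: W2, W7, W9, W14; co-parents: W1, W5, W6, W8, W9, W11, W12, W15, W16, W17.
These exactly cover the given set, so the node is W3.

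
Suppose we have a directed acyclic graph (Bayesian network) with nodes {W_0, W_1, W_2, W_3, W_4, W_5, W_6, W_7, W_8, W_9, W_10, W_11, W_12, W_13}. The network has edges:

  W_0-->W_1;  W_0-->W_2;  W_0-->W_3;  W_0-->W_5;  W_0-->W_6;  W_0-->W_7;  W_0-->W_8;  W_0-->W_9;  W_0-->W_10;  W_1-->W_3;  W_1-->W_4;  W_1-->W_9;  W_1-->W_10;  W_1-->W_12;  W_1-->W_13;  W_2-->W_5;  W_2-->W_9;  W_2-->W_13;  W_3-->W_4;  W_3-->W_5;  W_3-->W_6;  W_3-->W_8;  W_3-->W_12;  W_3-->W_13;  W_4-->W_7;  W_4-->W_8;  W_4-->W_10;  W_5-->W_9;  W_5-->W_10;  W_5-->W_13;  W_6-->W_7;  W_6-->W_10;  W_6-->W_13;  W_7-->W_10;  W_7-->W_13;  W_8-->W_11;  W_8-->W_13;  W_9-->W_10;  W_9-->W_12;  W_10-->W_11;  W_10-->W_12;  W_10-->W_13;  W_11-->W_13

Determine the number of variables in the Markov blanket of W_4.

9

W_4's children: W_7, W_8, W_10.
Parents of W_4: W_1, W_3.
Co-parents of W_4 (other parents of its children):
  W_7: W_0, W_6
  W_8: W_0, W_3
  W_10: W_0, W_1, W_5, W_6, W_7, W_9
MB(W_4) = {W_0, W_1, W_3, W_5, W_6, W_7, W_8, W_9, W_10}, which has 9 nodes.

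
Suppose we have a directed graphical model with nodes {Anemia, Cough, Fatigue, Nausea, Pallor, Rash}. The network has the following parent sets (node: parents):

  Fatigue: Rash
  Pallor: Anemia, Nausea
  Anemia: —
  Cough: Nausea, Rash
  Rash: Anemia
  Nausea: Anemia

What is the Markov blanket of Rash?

The Markov blanket of a node is its parents, its children, and the other parents of its children.
Rash's children: Cough, Fatigue.
Parents of Rash: Anemia.
Parents of each child, excluding Rash:
  Fatigue: —
  Cough: Nausea
So the Markov blanket of Rash is {Anemia, Cough, Fatigue, Nausea}.

{Anemia, Cough, Fatigue, Nausea}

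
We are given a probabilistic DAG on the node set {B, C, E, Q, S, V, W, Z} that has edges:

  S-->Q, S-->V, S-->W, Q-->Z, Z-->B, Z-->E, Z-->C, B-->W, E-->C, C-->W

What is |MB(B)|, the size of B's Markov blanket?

4

The Markov blanket of a node is its parents, its children, and the other parents of its children.
B has parent Z.
B has child W.
For each child, the remaining parents (spouses of B):
  parents(W) \ {B} = {C, S}.
MB(B) = {C, S, W, Z}, which has 4 nodes.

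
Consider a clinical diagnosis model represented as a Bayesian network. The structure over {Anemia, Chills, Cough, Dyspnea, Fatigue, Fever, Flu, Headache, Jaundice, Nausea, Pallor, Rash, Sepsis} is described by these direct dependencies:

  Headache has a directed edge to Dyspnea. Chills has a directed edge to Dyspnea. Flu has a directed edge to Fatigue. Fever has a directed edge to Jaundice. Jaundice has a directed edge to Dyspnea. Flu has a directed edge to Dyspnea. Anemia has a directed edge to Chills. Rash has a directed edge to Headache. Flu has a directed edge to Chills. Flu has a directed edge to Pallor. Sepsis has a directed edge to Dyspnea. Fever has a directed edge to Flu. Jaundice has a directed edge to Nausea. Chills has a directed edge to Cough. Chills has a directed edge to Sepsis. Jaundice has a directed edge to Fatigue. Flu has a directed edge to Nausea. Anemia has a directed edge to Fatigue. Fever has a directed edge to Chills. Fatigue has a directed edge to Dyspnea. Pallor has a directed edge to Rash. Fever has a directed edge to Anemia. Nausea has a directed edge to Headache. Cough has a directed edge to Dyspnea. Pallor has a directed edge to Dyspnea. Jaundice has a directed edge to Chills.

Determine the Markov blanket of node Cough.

{Chills, Dyspnea, Fatigue, Flu, Headache, Jaundice, Pallor, Sepsis}

Recall MB(v) = parents ∪ children ∪ spouses, where spouses are the other parents of v's children.
Cough has child Dyspnea.
Pa(Cough) = {Chills}.
Co-parents of Cough (other parents of its children):
  Dyspnea also has parents Chills, Fatigue, Flu, Headache, Jaundice, Pallor, Sepsis.
So the Markov blanket of Cough is {Chills, Dyspnea, Fatigue, Flu, Headache, Jaundice, Pallor, Sepsis}.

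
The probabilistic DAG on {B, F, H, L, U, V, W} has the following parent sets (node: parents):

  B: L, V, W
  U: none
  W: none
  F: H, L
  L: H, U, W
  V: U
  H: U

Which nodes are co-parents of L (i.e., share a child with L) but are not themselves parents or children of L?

{V}

Children of L: B, F.
  F: H
  B: V, W
Excluding nodes already adjacent to L (B, F, H, U, W), the co-parent-only contribution is {V}.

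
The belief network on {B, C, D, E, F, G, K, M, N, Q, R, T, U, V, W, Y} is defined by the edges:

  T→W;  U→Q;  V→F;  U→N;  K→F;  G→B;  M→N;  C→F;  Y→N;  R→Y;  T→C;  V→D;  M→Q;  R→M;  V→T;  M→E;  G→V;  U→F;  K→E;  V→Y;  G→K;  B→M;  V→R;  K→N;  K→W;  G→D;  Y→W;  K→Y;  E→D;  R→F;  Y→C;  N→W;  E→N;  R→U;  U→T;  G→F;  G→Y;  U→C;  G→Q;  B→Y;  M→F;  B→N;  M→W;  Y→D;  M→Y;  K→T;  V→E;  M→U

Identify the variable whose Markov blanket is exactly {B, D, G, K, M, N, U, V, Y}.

E

The target node must have every member of {B, D, G, K, M, N, U, V, Y} as a parent, child, or co-parent, and no others.
Parents of E: K, M, V; children: D, N; co-parents: B, G, K, M, U, V, Y.
These exactly cover the given set, so the node is E.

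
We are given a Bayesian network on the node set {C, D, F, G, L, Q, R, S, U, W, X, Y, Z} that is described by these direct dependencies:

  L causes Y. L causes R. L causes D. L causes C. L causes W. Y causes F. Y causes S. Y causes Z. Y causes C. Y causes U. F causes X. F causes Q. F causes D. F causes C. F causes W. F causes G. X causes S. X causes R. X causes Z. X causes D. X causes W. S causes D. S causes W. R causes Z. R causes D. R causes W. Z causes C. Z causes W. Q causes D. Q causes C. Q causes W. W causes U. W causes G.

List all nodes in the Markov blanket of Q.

{C, D, F, L, R, S, W, X, Y, Z}

The Markov blanket of a node is its parents, its children, and the other parents of its children.
Q has parent F.
Children of Q: C, D, W.
Parents of each child, excluding Q:
  D: F, L, R, S, X
  C: F, L, Y, Z
  W: F, L, R, S, X, Z
Taking the union gives {C, D, F, L, R, S, W, X, Y, Z}.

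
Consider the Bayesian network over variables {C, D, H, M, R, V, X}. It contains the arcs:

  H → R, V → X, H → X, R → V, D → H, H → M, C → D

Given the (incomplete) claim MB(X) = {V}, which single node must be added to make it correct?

H

By definition, MB(X) is built from X's parents, X's children, and the co-parents of X.
X has parents H, V.
X has no children.
X has no children, so there are no co-parents.
MB(X) = {H, V}.
Comparing with the claimed set, H is missing.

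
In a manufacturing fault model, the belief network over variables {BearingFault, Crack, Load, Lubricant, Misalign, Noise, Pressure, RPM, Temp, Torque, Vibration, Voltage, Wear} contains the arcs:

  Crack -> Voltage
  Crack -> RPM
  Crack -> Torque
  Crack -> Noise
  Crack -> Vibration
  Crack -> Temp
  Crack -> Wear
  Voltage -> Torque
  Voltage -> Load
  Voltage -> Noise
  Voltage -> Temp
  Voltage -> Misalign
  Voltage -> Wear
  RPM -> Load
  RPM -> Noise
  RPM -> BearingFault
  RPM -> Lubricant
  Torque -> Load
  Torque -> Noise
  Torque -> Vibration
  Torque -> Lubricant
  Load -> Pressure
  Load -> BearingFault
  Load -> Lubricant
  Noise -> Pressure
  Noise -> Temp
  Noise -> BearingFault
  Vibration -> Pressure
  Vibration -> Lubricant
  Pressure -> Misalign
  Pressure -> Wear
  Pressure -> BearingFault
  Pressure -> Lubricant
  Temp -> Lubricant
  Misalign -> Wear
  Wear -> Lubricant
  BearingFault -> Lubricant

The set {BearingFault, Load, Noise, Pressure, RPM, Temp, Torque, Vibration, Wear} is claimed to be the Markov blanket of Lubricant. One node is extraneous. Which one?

Children of Lubricant: none.
Lubricant has parents BearingFault, Load, Pressure, RPM, Temp, Torque, Vibration, Wear.
Lubricant has no children, so there are no co-parents.
MB(Lubricant) = {BearingFault, Load, Pressure, RPM, Temp, Torque, Vibration, Wear}.
Noise is neither a parent, child, nor co-parent of Lubricant, so it does not belong.

Noise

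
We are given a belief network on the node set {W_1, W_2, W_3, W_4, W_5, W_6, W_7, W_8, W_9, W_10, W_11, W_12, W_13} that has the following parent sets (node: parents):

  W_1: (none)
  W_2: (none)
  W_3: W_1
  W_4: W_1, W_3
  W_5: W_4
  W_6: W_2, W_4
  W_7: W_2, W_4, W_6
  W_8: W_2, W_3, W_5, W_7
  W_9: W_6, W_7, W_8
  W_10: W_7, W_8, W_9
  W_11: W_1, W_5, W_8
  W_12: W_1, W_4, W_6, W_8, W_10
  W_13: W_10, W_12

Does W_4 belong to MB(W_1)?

Yes

W_4 is a child of W_1.
So W_4 ∈ MB(W_1).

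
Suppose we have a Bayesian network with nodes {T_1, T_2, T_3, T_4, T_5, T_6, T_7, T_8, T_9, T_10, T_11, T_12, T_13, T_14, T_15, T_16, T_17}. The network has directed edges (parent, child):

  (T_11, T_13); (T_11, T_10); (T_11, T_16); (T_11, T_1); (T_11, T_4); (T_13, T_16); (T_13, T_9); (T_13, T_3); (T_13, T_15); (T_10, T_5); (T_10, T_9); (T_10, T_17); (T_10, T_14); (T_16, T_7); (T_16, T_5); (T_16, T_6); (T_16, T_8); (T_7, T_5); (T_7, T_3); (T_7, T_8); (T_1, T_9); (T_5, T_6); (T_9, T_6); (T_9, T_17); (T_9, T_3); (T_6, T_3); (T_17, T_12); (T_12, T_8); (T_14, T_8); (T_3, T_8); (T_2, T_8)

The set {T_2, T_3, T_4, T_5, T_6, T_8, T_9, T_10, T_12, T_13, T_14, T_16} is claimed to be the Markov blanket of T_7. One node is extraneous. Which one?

T_4

By definition, MB(T_7) is built from T_7's parents, T_7's children, and the co-parents of T_7.
T_7 has parent T_16.
T_7's children: T_3, T_5, T_8.
Parents of each child, excluding T_7:
  parents(T_5) \ {T_7} = {T_10, T_16}.
  T_3 also has parents T_6, T_9, T_13.
  T_8's other parents are T_2, T_3, T_12, T_14, T_16.
MB(T_7) = {T_2, T_3, T_5, T_6, T_8, T_9, T_10, T_12, T_13, T_14, T_16}.
T_4 is neither a parent, child, nor co-parent of T_7, so it does not belong.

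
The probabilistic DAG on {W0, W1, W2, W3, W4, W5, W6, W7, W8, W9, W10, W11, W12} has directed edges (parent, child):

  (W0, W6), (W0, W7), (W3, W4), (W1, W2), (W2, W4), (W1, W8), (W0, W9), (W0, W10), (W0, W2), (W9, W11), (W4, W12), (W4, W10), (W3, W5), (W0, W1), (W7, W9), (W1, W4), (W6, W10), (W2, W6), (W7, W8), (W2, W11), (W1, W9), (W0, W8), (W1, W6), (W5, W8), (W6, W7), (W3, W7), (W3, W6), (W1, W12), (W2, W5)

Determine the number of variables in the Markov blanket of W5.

6

Recall MB(v) = parents ∪ children ∪ spouses, where spouses are the other parents of v's children.
Ch(W5) = {W8}.
W5's parents: W2, W3.
Parents of each child, excluding W5:
  parents(W8) \ {W5} = {W0, W1, W7}.
MB(W5) = {W0, W1, W2, W3, W7, W8}, which has 6 nodes.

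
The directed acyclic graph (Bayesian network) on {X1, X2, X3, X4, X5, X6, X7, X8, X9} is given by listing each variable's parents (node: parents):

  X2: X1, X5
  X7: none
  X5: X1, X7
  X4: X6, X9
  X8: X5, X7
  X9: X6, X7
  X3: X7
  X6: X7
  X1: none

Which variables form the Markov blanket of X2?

X2's parents: X1, X5.
Ch(X2) = {}.
X2 has no children, so there are no co-parents.
MB(X2) = {X1, X5}.

{X1, X5}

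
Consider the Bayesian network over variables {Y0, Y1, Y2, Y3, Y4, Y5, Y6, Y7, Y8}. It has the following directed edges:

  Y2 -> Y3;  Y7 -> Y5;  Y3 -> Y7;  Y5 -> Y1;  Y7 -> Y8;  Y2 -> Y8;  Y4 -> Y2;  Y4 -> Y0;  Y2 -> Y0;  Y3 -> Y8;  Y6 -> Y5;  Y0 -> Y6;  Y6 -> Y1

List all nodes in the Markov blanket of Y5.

Pa(Y5) = {Y6, Y7}.
Ch(Y5) = {Y1}.
For each child, the remaining parents (spouses of Y5):
  Y1: Y6
Union: {Y6, Y7} ∪ {Y1} ∪ {Y6} = {Y1, Y6, Y7}.

{Y1, Y6, Y7}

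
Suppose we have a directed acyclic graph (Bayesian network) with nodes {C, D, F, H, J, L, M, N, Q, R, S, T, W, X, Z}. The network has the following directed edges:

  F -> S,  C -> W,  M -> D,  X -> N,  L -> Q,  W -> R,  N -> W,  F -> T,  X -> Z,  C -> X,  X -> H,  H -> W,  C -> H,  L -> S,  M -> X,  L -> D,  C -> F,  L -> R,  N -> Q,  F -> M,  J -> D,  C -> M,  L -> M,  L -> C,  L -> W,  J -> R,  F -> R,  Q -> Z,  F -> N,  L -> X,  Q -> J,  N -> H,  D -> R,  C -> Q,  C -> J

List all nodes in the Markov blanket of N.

{C, F, H, L, Q, W, X}

By definition, MB(N) is built from N's parents, N's children, and the co-parents of N.
N has children H, Q, W.
N's parents: F, X.
For each child, the remaining parents (spouses of N):
  Q's other parents are C, L.
  H also has parents C, X.
  W's other parents are C, H, L.
So the Markov blanket of N is {C, F, H, L, Q, W, X}.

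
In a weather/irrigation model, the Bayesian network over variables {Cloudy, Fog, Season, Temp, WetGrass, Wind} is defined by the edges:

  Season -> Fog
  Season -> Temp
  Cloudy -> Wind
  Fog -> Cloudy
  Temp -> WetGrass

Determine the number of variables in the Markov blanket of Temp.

By definition, MB(Temp) is built from Temp's parents, Temp's children, and the co-parents of Temp.
Temp's parents: Season.
Temp has child WetGrass.
Other parents of Temp's children:
  WetGrass has no other parent.
MB(Temp) = {Season, WetGrass}, which has 2 nodes.

2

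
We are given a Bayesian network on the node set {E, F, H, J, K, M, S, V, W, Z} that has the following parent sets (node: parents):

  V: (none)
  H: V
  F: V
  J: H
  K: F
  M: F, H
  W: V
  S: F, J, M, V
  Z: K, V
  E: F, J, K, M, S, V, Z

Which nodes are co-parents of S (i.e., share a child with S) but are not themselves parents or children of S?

Children of S: E.
  E: F, J, K, M, V, Z
Excluding nodes already adjacent to S (E, F, J, M, V), the co-parent-only contribution is {K, Z}.

{K, Z}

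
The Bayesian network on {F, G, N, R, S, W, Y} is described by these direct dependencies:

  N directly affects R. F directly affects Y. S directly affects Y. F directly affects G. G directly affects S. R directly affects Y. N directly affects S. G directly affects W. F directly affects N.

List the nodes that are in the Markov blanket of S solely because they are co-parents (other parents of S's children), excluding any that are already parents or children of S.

{F, R}

Children of S: Y.
  Y: F, R
Excluding nodes already adjacent to S (G, N, Y), the co-parent-only contribution is {F, R}.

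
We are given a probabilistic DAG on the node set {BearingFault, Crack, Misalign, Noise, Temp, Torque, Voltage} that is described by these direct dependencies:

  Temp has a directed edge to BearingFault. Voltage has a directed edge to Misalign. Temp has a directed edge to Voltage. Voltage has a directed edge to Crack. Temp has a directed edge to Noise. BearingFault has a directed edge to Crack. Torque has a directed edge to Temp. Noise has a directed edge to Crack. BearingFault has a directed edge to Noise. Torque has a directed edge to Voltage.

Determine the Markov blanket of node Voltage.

A node's Markov blanket = Pa ∪ Ch ∪ (parents of Ch other than the node itself).
Voltage's children: Crack, Misalign.
Voltage has parents Temp, Torque.
Other parents of Voltage's children:
  Crack: BearingFault, Noise
  Misalign: —
Union: {Temp, Torque} ∪ {Crack, Misalign} ∪ {BearingFault, Noise} = {BearingFault, Crack, Misalign, Noise, Temp, Torque}.

{BearingFault, Crack, Misalign, Noise, Temp, Torque}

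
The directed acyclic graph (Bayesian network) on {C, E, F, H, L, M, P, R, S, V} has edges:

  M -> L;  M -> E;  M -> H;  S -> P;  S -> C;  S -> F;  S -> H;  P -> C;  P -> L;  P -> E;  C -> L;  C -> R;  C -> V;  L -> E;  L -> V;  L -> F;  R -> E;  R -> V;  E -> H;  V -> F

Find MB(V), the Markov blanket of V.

{C, F, L, R, S}

By definition, MB(V) is built from V's parents, V's children, and the co-parents of V.
V has parents C, L, R.
V's children: F.
Parents of each child, excluding V:
  parents(F) \ {V} = {L, S}.
MB(V) = {C, F, L, R, S}.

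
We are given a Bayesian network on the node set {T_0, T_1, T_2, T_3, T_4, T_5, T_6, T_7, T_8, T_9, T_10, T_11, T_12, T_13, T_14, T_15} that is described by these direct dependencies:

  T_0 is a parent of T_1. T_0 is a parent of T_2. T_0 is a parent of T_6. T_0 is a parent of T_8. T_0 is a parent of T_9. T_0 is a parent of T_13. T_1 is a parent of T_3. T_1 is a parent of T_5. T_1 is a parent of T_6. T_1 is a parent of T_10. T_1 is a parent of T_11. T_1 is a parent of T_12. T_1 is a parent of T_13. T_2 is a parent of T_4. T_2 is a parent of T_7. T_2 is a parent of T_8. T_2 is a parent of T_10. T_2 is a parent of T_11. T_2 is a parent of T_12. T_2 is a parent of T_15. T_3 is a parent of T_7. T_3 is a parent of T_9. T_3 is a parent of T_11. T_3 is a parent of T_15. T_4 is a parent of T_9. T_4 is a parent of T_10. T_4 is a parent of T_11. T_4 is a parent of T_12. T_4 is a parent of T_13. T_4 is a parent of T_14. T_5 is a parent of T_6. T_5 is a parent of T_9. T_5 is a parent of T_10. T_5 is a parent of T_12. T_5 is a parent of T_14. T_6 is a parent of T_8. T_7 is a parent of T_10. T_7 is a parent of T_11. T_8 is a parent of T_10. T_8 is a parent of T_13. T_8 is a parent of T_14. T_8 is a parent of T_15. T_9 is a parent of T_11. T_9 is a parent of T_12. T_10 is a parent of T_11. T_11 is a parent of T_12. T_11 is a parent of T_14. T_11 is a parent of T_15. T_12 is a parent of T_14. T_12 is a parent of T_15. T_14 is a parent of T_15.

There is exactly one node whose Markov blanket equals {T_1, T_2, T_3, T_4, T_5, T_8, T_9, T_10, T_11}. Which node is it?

The target node must have every member of {T_1, T_2, T_3, T_4, T_5, T_8, T_9, T_10, T_11} as a parent, child, or co-parent, and no others.
Parents of T_7: T_2, T_3; children: T_10, T_11; co-parents: T_1, T_2, T_3, T_4, T_5, T_8, T_9, T_10.
These exactly cover the given set, so the node is T_7.

T_7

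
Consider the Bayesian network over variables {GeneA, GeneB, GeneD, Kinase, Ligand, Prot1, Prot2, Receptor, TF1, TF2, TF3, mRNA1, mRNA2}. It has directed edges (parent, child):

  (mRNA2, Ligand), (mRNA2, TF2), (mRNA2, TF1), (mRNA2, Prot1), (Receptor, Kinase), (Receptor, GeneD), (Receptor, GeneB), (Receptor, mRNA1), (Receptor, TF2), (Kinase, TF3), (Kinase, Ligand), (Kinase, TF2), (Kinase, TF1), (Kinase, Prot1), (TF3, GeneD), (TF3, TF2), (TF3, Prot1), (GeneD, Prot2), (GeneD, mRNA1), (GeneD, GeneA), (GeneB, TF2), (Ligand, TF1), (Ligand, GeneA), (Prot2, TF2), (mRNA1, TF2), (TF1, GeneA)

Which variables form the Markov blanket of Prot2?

Prot2 has child TF2.
Pa(Prot2) = {GeneD}.
Co-parents of Prot2 (other parents of its children):
  TF2 also has parents GeneB, Kinase, Receptor, TF3, mRNA1, mRNA2.
Union: {GeneD} ∪ {TF2} ∪ {GeneB, Kinase, Receptor, TF3, mRNA1, mRNA2} = {GeneB, GeneD, Kinase, Receptor, TF2, TF3, mRNA1, mRNA2}.

{GeneB, GeneD, Kinase, Receptor, TF2, TF3, mRNA1, mRNA2}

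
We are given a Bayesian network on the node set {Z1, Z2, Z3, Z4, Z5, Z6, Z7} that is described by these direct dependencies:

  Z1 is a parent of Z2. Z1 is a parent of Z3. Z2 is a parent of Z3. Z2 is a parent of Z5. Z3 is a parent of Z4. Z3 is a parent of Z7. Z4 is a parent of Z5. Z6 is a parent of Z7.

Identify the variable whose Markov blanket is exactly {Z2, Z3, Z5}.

Z4

The target node must have every member of {Z2, Z3, Z5} as a parent, child, or co-parent, and no others.
Parents of Z4: Z3; children: Z5; co-parents: Z2.
These exactly cover the given set, so the node is Z4.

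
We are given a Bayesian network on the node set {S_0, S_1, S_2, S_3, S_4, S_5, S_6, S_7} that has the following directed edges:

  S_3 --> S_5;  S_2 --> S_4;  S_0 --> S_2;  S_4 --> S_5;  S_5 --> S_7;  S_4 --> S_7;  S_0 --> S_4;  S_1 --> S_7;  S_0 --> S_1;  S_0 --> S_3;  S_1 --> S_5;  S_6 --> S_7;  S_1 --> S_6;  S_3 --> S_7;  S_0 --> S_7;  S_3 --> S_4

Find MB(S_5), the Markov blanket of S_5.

{S_0, S_1, S_3, S_4, S_6, S_7}

Recall MB(v) = parents ∪ children ∪ spouses, where spouses are the other parents of v's children.
Children of S_5: S_7.
S_5's parents: S_1, S_3, S_4.
Co-parents of S_5 (other parents of its children):
  parents(S_7) \ {S_5} = {S_0, S_1, S_3, S_4, S_6}.
So the Markov blanket of S_5 is {S_0, S_1, S_3, S_4, S_6, S_7}.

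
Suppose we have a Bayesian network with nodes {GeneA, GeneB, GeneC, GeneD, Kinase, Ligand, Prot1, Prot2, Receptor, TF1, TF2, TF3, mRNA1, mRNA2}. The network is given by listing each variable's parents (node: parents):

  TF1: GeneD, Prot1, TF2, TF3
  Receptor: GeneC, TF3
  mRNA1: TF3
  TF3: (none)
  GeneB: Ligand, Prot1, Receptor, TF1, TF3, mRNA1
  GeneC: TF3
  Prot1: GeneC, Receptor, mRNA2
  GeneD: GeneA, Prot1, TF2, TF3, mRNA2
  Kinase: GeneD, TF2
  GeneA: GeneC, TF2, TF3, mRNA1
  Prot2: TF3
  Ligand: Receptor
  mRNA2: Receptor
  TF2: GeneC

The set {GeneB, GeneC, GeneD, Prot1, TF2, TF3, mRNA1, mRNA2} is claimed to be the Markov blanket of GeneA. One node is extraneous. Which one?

Parents of GeneA: GeneC, TF2, TF3, mRNA1.
GeneA's children: GeneD.
Co-parents of GeneA (other parents of its children):
  GeneD's other parents are Prot1, TF2, TF3, mRNA2.
MB(GeneA) = {GeneC, GeneD, Prot1, TF2, TF3, mRNA1, mRNA2}.
GeneB is neither a parent, child, nor co-parent of GeneA, so it does not belong.

GeneB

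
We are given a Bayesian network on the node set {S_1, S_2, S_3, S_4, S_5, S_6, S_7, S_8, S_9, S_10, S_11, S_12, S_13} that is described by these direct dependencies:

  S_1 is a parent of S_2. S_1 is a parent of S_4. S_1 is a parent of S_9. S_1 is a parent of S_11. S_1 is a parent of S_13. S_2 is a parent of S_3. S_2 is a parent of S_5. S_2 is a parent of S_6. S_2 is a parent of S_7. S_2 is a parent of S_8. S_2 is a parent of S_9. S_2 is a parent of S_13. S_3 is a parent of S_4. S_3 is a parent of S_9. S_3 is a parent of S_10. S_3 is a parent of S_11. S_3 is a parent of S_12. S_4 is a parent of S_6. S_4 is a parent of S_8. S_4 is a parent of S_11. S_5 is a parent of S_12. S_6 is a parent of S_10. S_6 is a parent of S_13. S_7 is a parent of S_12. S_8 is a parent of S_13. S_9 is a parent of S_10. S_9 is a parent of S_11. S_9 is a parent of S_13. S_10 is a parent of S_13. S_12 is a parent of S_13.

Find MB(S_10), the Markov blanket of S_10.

A node's Markov blanket = Pa ∪ Ch ∪ (parents of Ch other than the node itself).
Children of S_10: S_13.
Pa(S_10) = {S_3, S_6, S_9}.
For each child, the remaining parents (spouses of S_10):
  S_13's other parents are S_1, S_2, S_6, S_8, S_9, S_12.
MB(S_10) = {S_1, S_2, S_3, S_6, S_8, S_9, S_12, S_13}.

{S_1, S_2, S_3, S_6, S_8, S_9, S_12, S_13}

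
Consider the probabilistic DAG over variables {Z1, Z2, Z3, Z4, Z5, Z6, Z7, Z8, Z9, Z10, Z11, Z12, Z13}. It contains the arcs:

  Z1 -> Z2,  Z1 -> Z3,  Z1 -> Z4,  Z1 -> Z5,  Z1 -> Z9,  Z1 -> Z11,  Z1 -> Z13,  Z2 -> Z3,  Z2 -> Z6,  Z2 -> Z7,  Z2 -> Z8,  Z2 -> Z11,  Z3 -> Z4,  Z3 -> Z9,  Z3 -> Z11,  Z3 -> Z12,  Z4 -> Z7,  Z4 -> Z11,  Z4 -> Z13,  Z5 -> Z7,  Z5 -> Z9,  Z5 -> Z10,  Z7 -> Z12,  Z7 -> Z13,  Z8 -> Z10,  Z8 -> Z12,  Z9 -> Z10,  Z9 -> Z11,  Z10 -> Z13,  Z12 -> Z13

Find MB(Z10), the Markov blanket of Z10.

{Z1, Z4, Z5, Z7, Z8, Z9, Z12, Z13}

The Markov blanket of a node is its parents, its children, and the other parents of its children.
Z10 has child Z13.
Pa(Z10) = {Z5, Z8, Z9}.
Parents of each child, excluding Z10:
  Z13: Z1, Z4, Z7, Z12
MB(Z10) = {Z1, Z4, Z5, Z7, Z8, Z9, Z12, Z13}.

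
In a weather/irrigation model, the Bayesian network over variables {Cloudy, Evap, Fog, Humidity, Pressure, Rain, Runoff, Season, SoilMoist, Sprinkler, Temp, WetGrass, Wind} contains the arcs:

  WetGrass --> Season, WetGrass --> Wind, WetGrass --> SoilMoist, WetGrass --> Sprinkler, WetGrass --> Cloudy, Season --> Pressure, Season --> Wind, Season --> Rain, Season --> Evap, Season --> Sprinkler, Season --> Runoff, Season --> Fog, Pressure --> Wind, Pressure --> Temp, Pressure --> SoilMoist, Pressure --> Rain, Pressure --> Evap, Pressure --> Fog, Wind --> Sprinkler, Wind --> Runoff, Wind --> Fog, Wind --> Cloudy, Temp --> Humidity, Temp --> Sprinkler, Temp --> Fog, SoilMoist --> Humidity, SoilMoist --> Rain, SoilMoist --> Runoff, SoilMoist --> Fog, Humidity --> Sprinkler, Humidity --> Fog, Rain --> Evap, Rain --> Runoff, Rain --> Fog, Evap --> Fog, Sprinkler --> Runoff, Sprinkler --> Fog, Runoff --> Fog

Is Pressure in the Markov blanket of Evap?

Yes

Pressure is a parent of Evap.
So Pressure ∈ MB(Evap).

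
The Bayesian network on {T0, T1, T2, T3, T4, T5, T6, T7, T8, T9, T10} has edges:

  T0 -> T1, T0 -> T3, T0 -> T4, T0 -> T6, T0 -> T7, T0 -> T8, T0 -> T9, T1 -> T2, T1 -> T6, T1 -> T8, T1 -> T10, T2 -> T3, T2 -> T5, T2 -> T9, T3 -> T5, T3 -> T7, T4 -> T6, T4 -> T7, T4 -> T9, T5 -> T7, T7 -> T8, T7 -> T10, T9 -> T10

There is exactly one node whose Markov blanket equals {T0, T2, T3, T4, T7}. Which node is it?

The target node must have every member of {T0, T2, T3, T4, T7} as a parent, child, or co-parent, and no others.
Parents of T5: T2, T3; children: T7; co-parents: T0, T3, T4.
These exactly cover the given set, so the node is T5.

T5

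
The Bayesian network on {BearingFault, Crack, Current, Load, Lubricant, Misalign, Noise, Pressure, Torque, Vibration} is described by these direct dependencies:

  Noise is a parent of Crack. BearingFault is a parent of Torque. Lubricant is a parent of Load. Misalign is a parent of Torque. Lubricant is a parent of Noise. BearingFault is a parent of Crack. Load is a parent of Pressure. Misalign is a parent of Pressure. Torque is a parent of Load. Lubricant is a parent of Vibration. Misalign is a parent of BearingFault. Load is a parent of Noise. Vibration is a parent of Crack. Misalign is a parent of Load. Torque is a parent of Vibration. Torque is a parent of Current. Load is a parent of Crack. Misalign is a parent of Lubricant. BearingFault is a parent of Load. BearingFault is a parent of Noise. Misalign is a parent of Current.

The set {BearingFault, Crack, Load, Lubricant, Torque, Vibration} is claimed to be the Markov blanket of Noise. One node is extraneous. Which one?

Parents of Noise: BearingFault, Load, Lubricant.
Ch(Noise) = {Crack}.
For each child, the remaining parents (spouses of Noise):
  parents(Crack) \ {Noise} = {BearingFault, Load, Vibration}.
MB(Noise) = {BearingFault, Crack, Load, Lubricant, Vibration}.
Torque is neither a parent, child, nor co-parent of Noise, so it does not belong.

Torque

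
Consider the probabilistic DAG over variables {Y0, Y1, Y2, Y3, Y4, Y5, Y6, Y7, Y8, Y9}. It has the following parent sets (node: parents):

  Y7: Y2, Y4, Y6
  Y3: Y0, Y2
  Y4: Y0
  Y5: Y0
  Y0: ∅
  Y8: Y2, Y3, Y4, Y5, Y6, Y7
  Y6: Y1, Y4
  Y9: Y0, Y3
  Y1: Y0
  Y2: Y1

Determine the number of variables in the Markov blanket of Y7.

6

Recall MB(v) = parents ∪ children ∪ spouses, where spouses are the other parents of v's children.
Y7's parents: Y2, Y4, Y6.
Y7's children: Y8.
Co-parents of Y7 (other parents of its children):
  Y8's other parents are Y2, Y3, Y4, Y5, Y6.
MB(Y7) = {Y2, Y3, Y4, Y5, Y6, Y8}, which has 6 nodes.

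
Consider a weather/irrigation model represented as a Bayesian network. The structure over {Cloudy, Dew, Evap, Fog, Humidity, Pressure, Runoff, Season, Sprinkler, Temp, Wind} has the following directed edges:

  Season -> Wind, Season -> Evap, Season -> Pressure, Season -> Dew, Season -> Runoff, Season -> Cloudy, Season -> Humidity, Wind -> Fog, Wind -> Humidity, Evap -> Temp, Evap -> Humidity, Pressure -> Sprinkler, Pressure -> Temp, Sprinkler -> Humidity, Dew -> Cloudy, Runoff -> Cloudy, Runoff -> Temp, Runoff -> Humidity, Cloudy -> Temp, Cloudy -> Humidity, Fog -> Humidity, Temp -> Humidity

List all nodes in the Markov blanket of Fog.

{Cloudy, Evap, Humidity, Runoff, Season, Sprinkler, Temp, Wind}

By definition, MB(Fog) is built from Fog's parents, Fog's children, and the co-parents of Fog.
Ch(Fog) = {Humidity}.
Fog has parent Wind.
Parents of each child, excluding Fog:
  parents(Humidity) \ {Fog} = {Cloudy, Evap, Runoff, Season, Sprinkler, Temp, Wind}.
Union: {Wind} ∪ {Humidity} ∪ {Cloudy, Evap, Runoff, Season, Sprinkler, Temp, Wind} = {Cloudy, Evap, Humidity, Runoff, Season, Sprinkler, Temp, Wind}.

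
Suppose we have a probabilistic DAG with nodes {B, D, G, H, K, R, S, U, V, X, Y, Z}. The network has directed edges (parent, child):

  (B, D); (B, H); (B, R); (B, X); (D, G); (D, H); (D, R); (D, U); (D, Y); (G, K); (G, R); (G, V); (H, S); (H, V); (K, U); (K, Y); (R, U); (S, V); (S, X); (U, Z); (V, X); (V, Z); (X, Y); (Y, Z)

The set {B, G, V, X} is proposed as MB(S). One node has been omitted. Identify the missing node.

H

By definition, MB(S) is built from S's parents, S's children, and the co-parents of S.
Children of S: V, X.
Pa(S) = {H}.
Parents of each child, excluding S:
  V: G, H
  X: B, V
MB(S) = {B, G, H, V, X}.
Comparing with the claimed set, H is missing.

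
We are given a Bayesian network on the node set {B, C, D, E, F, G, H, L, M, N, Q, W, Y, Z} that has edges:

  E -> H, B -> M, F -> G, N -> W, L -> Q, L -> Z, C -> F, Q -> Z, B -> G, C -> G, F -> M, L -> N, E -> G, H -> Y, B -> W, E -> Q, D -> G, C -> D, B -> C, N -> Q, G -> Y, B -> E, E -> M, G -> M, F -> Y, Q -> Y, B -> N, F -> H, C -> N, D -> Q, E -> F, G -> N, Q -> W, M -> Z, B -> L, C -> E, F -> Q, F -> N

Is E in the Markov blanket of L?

E is a co-parent of L: both are parents of Q.
So E ∈ MB(L).

Yes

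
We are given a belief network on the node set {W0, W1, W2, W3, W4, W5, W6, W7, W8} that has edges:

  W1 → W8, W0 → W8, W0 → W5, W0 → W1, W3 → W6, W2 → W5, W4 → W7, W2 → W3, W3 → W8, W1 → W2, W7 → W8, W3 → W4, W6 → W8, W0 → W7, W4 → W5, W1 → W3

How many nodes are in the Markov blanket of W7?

Recall MB(v) = parents ∪ children ∪ spouses, where spouses are the other parents of v's children.
Children of W7: W8.
Pa(W7) = {W0, W4}.
Co-parents of W7 (other parents of its children):
  parents(W8) \ {W7} = {W0, W1, W3, W6}.
MB(W7) = {W0, W1, W3, W4, W6, W8}, which has 6 nodes.

6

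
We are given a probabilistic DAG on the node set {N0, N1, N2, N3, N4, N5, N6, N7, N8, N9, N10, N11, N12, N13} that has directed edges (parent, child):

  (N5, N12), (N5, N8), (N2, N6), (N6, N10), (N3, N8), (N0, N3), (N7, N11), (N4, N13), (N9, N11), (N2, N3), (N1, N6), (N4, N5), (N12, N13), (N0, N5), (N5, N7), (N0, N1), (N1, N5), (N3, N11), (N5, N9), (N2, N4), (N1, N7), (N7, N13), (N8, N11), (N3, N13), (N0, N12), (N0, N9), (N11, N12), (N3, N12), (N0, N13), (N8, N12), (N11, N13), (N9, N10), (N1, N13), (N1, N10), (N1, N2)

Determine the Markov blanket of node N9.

{N0, N1, N3, N5, N6, N7, N8, N10, N11}

Parents of N9: N0, N5.
Ch(N9) = {N10, N11}.
Co-parents of N9 (other parents of its children):
  N10: N1, N6
  N11: N3, N7, N8
Taking the union gives {N0, N1, N3, N5, N6, N7, N8, N10, N11}.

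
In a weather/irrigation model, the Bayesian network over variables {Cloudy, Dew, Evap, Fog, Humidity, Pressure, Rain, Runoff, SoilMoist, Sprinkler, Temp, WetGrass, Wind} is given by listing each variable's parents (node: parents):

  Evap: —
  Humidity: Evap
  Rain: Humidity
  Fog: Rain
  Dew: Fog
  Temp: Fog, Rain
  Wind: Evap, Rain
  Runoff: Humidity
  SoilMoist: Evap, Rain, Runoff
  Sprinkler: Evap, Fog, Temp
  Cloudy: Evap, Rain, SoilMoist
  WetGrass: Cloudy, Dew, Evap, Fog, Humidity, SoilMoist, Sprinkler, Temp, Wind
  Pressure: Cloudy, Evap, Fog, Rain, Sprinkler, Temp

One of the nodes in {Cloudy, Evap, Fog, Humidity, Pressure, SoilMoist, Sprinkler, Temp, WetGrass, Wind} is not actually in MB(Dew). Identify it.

Pressure

Dew's children: WetGrass.
Pa(Dew) = {Fog}.
Parents of each child, excluding Dew:
  parents(WetGrass) \ {Dew} = {Cloudy, Evap, Fog, Humidity, SoilMoist, Sprinkler, Temp, Wind}.
MB(Dew) = {Cloudy, Evap, Fog, Humidity, SoilMoist, Sprinkler, Temp, WetGrass, Wind}.
Pressure is neither a parent, child, nor co-parent of Dew, so it does not belong.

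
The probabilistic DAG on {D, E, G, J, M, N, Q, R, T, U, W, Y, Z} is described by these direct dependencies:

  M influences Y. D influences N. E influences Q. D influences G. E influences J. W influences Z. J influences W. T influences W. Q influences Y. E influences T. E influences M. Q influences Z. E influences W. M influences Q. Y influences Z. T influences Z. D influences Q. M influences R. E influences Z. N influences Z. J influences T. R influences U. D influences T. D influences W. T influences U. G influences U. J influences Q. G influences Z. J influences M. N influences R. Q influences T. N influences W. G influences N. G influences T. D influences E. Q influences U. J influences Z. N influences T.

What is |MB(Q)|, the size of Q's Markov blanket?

12

The Markov blanket of a node is its parents, its children, and the other parents of its children.
Q's children: T, U, Y, Z.
Pa(Q) = {D, E, J, M}.
Other parents of Q's children:
  parents(T) \ {Q} = {D, E, G, J, N}.
  U's other parents are G, R, T.
  Y also has parent M.
  parents(Z) \ {Q} = {E, G, J, N, T, W, Y}.
MB(Q) = {D, E, G, J, M, N, R, T, U, W, Y, Z}, which has 12 nodes.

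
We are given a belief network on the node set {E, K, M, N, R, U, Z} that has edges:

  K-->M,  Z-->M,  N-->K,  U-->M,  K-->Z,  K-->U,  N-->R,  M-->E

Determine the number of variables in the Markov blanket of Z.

By definition, MB(Z) is built from Z's parents, Z's children, and the co-parents of Z.
Z has child M.
Z's parents: K.
Parents of each child, excluding Z:
  parents(M) \ {Z} = {K, U}.
MB(Z) = {K, M, U}, which has 3 nodes.

3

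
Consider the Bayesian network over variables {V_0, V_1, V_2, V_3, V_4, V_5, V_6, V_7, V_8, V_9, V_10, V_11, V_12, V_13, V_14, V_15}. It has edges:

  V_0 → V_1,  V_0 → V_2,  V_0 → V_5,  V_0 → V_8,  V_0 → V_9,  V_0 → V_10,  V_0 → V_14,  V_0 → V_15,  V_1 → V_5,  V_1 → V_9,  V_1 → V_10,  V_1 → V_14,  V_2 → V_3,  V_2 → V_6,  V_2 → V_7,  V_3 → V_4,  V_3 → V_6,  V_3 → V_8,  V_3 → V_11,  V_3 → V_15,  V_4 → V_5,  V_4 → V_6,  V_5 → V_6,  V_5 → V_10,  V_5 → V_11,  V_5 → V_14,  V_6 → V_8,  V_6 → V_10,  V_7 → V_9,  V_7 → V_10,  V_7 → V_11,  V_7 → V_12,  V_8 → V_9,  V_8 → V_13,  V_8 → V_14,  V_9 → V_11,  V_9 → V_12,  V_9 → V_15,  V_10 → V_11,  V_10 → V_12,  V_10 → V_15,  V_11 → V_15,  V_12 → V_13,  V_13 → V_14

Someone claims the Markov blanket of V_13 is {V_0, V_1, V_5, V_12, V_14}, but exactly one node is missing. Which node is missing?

Ch(V_13) = {V_14}.
Parents of V_13: V_8, V_12.
Other parents of V_13's children:
  V_14: V_0, V_1, V_5, V_8
MB(V_13) = {V_0, V_1, V_5, V_8, V_12, V_14}.
Comparing with the claimed set, V_8 is missing.

V_8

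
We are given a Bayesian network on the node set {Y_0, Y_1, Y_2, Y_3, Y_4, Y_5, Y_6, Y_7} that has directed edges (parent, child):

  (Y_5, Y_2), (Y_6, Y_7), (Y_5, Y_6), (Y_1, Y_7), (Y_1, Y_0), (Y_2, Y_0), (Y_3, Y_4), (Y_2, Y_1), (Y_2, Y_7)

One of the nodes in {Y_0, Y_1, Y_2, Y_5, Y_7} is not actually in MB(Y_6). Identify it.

Y_0

Ch(Y_6) = {Y_7}.
Y_6's parents: Y_5.
Other parents of Y_6's children:
  Y_7's other parents are Y_1, Y_2.
MB(Y_6) = {Y_1, Y_2, Y_5, Y_7}.
Y_0 is neither a parent, child, nor co-parent of Y_6, so it does not belong.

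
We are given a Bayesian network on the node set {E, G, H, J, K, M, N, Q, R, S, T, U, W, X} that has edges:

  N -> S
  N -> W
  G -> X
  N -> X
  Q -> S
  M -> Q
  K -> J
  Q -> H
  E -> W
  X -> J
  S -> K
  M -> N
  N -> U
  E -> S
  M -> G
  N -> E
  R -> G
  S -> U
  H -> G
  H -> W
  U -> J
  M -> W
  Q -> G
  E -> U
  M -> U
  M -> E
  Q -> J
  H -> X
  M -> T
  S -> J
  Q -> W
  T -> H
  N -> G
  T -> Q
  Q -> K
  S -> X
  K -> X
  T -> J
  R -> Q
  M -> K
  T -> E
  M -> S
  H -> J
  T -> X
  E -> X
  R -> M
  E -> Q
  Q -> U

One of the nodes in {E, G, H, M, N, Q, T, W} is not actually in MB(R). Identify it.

W

Parents of R: none.
R's children: G, M, Q.
Parents of each child, excluding R:
  M: no additional parents.
  Q's other parents are E, M, T.
  G's other parents are H, M, N, Q.
MB(R) = {E, G, H, M, N, Q, T}.
W is neither a parent, child, nor co-parent of R, so it does not belong.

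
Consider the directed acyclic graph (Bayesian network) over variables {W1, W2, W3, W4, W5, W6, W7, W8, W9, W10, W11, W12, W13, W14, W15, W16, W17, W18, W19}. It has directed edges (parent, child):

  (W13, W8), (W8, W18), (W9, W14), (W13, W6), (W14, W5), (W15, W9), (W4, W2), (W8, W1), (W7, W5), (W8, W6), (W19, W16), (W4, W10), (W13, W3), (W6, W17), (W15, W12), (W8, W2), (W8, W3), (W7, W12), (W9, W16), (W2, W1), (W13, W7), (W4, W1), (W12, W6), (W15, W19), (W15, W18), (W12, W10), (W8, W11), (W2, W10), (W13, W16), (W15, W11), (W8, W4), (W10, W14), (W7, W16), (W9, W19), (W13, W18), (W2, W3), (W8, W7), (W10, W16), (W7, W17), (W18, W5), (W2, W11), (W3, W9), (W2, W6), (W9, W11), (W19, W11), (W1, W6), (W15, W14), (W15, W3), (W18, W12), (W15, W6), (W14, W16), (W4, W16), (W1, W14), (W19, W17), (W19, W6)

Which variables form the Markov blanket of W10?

W10's parents: W2, W4, W12.
W10's children: W14, W16.
Other parents of W10's children:
  W14 also has parents W1, W9, W15.
  parents(W16) \ {W10} = {W4, W7, W9, W13, W14, W19}.
So the Markov blanket of W10 is {W1, W2, W4, W7, W9, W12, W13, W14, W15, W16, W19}.

{W1, W2, W4, W7, W9, W12, W13, W14, W15, W16, W19}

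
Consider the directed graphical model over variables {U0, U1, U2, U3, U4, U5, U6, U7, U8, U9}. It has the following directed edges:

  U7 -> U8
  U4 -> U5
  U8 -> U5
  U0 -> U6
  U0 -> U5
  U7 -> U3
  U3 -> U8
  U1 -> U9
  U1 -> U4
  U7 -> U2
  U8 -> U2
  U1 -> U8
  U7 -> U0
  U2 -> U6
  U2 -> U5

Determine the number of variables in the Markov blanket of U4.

U4 has parent U1.
Children of U4: U5.
Co-parents of U4 (other parents of its children):
  U5 also has parents U0, U2, U8.
MB(U4) = {U0, U1, U2, U5, U8}, which has 5 nodes.

5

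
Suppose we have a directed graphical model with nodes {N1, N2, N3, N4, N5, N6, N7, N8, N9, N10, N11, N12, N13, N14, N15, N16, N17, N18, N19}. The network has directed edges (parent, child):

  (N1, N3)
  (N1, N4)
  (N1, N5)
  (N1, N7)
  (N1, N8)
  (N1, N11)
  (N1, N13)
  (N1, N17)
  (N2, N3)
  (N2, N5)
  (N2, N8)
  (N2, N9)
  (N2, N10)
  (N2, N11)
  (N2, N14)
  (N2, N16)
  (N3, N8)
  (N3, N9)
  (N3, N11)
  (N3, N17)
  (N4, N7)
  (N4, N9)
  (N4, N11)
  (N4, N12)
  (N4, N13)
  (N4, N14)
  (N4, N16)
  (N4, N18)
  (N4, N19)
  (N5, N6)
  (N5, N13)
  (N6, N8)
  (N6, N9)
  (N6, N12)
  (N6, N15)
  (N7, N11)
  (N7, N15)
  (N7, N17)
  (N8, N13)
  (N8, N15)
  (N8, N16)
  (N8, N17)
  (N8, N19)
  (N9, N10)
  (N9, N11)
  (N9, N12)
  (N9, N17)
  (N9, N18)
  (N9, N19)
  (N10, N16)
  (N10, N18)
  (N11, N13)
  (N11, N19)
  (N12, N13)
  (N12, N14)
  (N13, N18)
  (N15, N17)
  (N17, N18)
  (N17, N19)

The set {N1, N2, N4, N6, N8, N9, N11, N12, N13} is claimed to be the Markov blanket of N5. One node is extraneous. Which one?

A node's Markov blanket = Pa ∪ Ch ∪ (parents of Ch other than the node itself).
N5 has parents N1, N2.
N5's children: N6, N13.
Parents of each child, excluding N5:
  N6: —
  N13: N1, N4, N8, N11, N12
MB(N5) = {N1, N2, N4, N6, N8, N11, N12, N13}.
N9 is neither a parent, child, nor co-parent of N5, so it does not belong.

N9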